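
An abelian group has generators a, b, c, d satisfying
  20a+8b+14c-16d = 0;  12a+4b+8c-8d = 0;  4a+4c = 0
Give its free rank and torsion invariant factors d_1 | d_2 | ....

rank_ℚ(R)=3; free=4−3=1
SNF(R) diag = [2, 4, 4] → torsion [2, 4, 4]

Answer: M ≅ ℤ^1 ⊕ ℤ/2 ⊕ ℤ/4 ⊕ ℤ/4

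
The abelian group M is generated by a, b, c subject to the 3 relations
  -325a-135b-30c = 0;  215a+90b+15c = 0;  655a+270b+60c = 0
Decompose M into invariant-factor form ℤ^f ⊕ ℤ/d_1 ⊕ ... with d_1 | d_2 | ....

Answer: M ≅ ℤ/5 ⊕ ℤ/15 ⊕ ℤ/45

Derivation:
rank_ℚ(R)=3; free=3−3=0
SNF(R) diag = [5, 15, 45] → torsion [5, 15, 45]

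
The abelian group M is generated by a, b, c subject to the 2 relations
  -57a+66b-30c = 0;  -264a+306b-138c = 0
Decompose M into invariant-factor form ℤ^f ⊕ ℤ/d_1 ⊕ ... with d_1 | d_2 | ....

Answer: M ≅ ℤ^1 ⊕ ℤ/3 ⊕ ℤ/6

Derivation:
rank_ℚ(R)=2; free=3−2=1
SNF(R) diag = [3, 6] → torsion [3, 6]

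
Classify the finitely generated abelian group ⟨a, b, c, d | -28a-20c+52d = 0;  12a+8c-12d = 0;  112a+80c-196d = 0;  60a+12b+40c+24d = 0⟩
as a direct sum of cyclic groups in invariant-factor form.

Answer: M ≅ ℤ/4 ⊕ ℤ/4 ⊕ ℤ/12 ⊕ ℤ/12

Derivation:
rank_ℚ(R)=4; free=4−4=0
SNF(R) diag = [4, 4, 12, 12] → torsion [4, 4, 12, 12]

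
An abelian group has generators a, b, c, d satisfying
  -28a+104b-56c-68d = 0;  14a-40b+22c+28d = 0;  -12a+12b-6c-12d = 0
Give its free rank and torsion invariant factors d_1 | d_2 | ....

Answer: M ≅ ℤ^1 ⊕ ℤ/2 ⊕ ℤ/6 ⊕ ℤ/12

Derivation:
rank_ℚ(R)=3; free=4−3=1
SNF(R) diag = [2, 6, 12] → torsion [2, 6, 12]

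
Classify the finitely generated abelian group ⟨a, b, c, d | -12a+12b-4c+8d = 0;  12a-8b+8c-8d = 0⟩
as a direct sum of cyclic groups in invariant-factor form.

rank_ℚ(R)=2; free=4−2=2
SNF(R) diag = [4, 4] → torsion [4, 4]

Answer: M ≅ ℤ^2 ⊕ ℤ/4 ⊕ ℤ/4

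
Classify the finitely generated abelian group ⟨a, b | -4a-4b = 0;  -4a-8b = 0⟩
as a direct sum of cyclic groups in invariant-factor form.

Answer: M ≅ ℤ/4 ⊕ ℤ/4

Derivation:
rank_ℚ(R)=2; free=2−2=0
SNF(R) diag = [4, 4] → torsion [4, 4]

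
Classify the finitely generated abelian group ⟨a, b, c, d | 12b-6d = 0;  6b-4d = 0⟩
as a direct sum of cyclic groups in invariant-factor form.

Answer: M ≅ ℤ^2 ⊕ ℤ/2 ⊕ ℤ/6

Derivation:
rank_ℚ(R)=2; free=4−2=2
SNF(R) diag = [2, 6] → torsion [2, 6]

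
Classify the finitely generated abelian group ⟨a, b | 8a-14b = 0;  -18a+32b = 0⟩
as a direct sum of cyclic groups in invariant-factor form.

rank_ℚ(R)=2; free=2−2=0
SNF(R) diag = [2, 2] → torsion [2, 2]

Answer: M ≅ ℤ/2 ⊕ ℤ/2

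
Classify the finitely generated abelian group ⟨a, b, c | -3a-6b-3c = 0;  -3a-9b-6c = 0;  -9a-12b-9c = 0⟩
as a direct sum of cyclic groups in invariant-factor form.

rank_ℚ(R)=3; free=3−3=0
SNF(R) diag = [3, 3, 6] → torsion [3, 3, 6]

Answer: M ≅ ℤ/3 ⊕ ℤ/3 ⊕ ℤ/6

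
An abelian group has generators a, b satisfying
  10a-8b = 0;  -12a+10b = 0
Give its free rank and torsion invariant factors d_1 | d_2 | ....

Answer: M ≅ ℤ/2 ⊕ ℤ/2

Derivation:
rank_ℚ(R)=2; free=2−2=0
SNF(R) diag = [2, 2] → torsion [2, 2]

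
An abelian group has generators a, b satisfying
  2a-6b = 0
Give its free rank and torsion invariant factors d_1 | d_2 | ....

Answer: M ≅ ℤ^1 ⊕ ℤ/2

Derivation:
rank_ℚ(R)=1; free=2−1=1
SNF(R) diag = [2] → torsion [2]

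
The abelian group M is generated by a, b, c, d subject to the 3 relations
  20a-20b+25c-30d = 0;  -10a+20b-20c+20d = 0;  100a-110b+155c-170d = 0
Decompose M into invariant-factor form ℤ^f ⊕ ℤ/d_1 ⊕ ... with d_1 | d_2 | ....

Answer: M ≅ ℤ^1 ⊕ ℤ/5 ⊕ ℤ/10 ⊕ ℤ/30

Derivation:
rank_ℚ(R)=3; free=4−3=1
SNF(R) diag = [5, 10, 30] → torsion [5, 10, 30]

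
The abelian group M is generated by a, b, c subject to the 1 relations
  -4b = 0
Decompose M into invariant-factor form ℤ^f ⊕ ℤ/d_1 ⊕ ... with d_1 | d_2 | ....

rank_ℚ(R)=1; free=3−1=2
SNF(R) diag = [4] → torsion [4]

Answer: M ≅ ℤ^2 ⊕ ℤ/4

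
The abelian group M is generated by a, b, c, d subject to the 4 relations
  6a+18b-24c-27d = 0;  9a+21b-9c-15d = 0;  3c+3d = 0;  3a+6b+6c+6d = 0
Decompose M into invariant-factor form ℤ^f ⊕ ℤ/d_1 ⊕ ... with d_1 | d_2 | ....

Answer: M ≅ ℤ/3 ⊕ ℤ/3 ⊕ ℤ/3 ⊕ ℤ/9

Derivation:
rank_ℚ(R)=4; free=4−4=0
SNF(R) diag = [3, 3, 3, 9] → torsion [3, 3, 3, 9]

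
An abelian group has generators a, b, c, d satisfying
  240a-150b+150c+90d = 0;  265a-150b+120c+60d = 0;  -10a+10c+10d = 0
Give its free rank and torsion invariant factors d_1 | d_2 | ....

Answer: M ≅ ℤ^1 ⊕ ℤ/5 ⊕ ℤ/10 ⊕ ℤ/30

Derivation:
rank_ℚ(R)=3; free=4−3=1
SNF(R) diag = [5, 10, 30] → torsion [5, 10, 30]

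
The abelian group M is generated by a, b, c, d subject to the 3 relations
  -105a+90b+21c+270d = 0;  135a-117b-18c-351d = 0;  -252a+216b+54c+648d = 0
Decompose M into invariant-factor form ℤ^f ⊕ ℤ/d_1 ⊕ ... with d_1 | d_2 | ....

rank_ℚ(R)=3; free=4−3=1
SNF(R) diag = [3, 9, 18] → torsion [3, 9, 18]

Answer: M ≅ ℤ^1 ⊕ ℤ/3 ⊕ ℤ/9 ⊕ ℤ/18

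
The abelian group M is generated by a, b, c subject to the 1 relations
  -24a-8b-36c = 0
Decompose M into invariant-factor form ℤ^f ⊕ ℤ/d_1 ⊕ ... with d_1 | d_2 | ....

Answer: M ≅ ℤ^2 ⊕ ℤ/4

Derivation:
rank_ℚ(R)=1; free=3−1=2
SNF(R) diag = [4] → torsion [4]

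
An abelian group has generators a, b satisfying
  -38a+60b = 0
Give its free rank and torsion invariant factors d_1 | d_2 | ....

Answer: M ≅ ℤ^1 ⊕ ℤ/2

Derivation:
rank_ℚ(R)=1; free=2−1=1
SNF(R) diag = [2] → torsion [2]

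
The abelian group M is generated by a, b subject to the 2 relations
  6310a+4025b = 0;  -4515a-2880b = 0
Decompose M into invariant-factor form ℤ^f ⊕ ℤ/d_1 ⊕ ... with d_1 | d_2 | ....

Answer: M ≅ ℤ/5 ⊕ ℤ/15

Derivation:
rank_ℚ(R)=2; free=2−2=0
SNF(R) diag = [5, 15] → torsion [5, 15]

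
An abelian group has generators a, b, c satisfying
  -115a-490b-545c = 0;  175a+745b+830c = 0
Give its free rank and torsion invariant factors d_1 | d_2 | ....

rank_ℚ(R)=2; free=3−2=1
SNF(R) diag = [5, 15] → torsion [5, 15]

Answer: M ≅ ℤ^1 ⊕ ℤ/5 ⊕ ℤ/15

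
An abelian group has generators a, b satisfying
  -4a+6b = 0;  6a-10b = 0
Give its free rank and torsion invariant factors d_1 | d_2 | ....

Answer: M ≅ ℤ/2 ⊕ ℤ/2

Derivation:
rank_ℚ(R)=2; free=2−2=0
SNF(R) diag = [2, 2] → torsion [2, 2]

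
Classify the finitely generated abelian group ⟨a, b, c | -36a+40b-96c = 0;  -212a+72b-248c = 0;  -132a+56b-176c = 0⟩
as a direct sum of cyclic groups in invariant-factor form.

Answer: M ≅ ℤ/4 ⊕ ℤ/8 ⊕ ℤ/16

Derivation:
rank_ℚ(R)=3; free=3−3=0
SNF(R) diag = [4, 8, 16] → torsion [4, 8, 16]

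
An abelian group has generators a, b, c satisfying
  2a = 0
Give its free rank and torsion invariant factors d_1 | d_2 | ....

rank_ℚ(R)=1; free=3−1=2
SNF(R) diag = [2] → torsion [2]

Answer: M ≅ ℤ^2 ⊕ ℤ/2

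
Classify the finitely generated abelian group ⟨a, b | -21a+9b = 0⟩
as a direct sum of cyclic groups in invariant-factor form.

rank_ℚ(R)=1; free=2−1=1
SNF(R) diag = [3] → torsion [3]

Answer: M ≅ ℤ^1 ⊕ ℤ/3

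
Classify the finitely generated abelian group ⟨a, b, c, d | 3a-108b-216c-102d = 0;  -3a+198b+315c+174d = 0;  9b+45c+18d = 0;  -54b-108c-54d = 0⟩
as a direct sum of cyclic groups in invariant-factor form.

Answer: M ≅ ℤ/3 ⊕ ℤ/9 ⊕ ℤ/27 ⊕ ℤ/54

Derivation:
rank_ℚ(R)=4; free=4−4=0
SNF(R) diag = [3, 9, 27, 54] → torsion [3, 9, 27, 54]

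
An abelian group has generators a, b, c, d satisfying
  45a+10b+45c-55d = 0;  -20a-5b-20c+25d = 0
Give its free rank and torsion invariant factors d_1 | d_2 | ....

Answer: M ≅ ℤ^2 ⊕ ℤ/5 ⊕ ℤ/5

Derivation:
rank_ℚ(R)=2; free=4−2=2
SNF(R) diag = [5, 5] → torsion [5, 5]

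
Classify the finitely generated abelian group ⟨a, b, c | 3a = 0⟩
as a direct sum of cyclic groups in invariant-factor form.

Answer: M ≅ ℤ^2 ⊕ ℤ/3

Derivation:
rank_ℚ(R)=1; free=3−1=2
SNF(R) diag = [3] → torsion [3]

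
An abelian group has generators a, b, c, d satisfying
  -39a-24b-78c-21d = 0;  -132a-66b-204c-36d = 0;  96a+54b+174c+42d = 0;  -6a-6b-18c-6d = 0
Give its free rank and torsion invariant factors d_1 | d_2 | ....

rank_ℚ(R)=4; free=4−4=0
SNF(R) diag = [3, 6, 6, 6] → torsion [3, 6, 6, 6]

Answer: M ≅ ℤ/3 ⊕ ℤ/6 ⊕ ℤ/6 ⊕ ℤ/6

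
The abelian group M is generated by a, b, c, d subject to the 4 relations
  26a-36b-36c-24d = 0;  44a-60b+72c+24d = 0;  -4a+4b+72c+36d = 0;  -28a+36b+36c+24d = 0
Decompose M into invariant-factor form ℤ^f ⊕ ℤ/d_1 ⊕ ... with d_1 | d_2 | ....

rank_ℚ(R)=4; free=4−4=0
SNF(R) diag = [2, 4, 12, 36] → torsion [2, 4, 12, 36]

Answer: M ≅ ℤ/2 ⊕ ℤ/4 ⊕ ℤ/12 ⊕ ℤ/36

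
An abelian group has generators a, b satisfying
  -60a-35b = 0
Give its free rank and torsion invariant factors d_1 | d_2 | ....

rank_ℚ(R)=1; free=2−1=1
SNF(R) diag = [5] → torsion [5]

Answer: M ≅ ℤ^1 ⊕ ℤ/5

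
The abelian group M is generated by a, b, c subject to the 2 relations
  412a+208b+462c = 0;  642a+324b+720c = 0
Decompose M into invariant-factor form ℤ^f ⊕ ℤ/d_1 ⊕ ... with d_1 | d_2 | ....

Answer: M ≅ ℤ^1 ⊕ ℤ/2 ⊕ ℤ/6

Derivation:
rank_ℚ(R)=2; free=3−2=1
SNF(R) diag = [2, 6] → torsion [2, 6]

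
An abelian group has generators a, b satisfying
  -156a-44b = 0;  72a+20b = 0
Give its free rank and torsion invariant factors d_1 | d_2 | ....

Answer: M ≅ ℤ/4 ⊕ ℤ/12

Derivation:
rank_ℚ(R)=2; free=2−2=0
SNF(R) diag = [4, 12] → torsion [4, 12]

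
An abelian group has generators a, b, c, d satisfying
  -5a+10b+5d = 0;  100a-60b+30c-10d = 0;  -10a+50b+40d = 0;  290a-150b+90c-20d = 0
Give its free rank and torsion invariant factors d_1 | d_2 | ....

Answer: M ≅ ℤ/5 ⊕ ℤ/10 ⊕ ℤ/30 ⊕ ℤ/30

Derivation:
rank_ℚ(R)=4; free=4−4=0
SNF(R) diag = [5, 10, 30, 30] → torsion [5, 10, 30, 30]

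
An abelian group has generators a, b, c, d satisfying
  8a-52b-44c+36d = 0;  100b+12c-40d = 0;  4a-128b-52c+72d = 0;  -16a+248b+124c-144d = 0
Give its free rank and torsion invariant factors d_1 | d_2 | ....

rank_ℚ(R)=4; free=4−4=0
SNF(R) diag = [4, 4, 12, 36] → torsion [4, 4, 12, 36]

Answer: M ≅ ℤ/4 ⊕ ℤ/4 ⊕ ℤ/12 ⊕ ℤ/36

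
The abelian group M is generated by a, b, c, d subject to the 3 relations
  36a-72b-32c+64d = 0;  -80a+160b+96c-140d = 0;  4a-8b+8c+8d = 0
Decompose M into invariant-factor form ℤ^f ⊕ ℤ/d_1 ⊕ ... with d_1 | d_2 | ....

Answer: M ≅ ℤ^1 ⊕ ℤ/4 ⊕ ℤ/4 ⊕ ℤ/8

Derivation:
rank_ℚ(R)=3; free=4−3=1
SNF(R) diag = [4, 4, 8] → torsion [4, 4, 8]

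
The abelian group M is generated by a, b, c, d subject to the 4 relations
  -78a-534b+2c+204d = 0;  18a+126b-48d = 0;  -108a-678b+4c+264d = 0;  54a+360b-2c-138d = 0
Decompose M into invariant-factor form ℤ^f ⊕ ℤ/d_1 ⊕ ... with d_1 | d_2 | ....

Answer: M ≅ ℤ/2 ⊕ ℤ/6 ⊕ ℤ/6 ⊕ ℤ/6

Derivation:
rank_ℚ(R)=4; free=4−4=0
SNF(R) diag = [2, 6, 6, 6] → torsion [2, 6, 6, 6]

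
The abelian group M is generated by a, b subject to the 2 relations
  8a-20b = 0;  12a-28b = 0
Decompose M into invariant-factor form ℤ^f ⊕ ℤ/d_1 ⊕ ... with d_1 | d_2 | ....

rank_ℚ(R)=2; free=2−2=0
SNF(R) diag = [4, 4] → torsion [4, 4]

Answer: M ≅ ℤ/4 ⊕ ℤ/4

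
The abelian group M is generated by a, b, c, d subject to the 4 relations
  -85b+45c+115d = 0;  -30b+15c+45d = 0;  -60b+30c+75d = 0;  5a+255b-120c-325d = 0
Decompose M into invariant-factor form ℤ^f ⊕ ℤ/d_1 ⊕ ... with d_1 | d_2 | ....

rank_ℚ(R)=4; free=4−4=0
SNF(R) diag = [5, 5, 15, 15] → torsion [5, 5, 15, 15]

Answer: M ≅ ℤ/5 ⊕ ℤ/5 ⊕ ℤ/15 ⊕ ℤ/15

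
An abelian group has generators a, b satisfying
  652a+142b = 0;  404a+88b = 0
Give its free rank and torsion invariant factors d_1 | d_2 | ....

Answer: M ≅ ℤ/2 ⊕ ℤ/4

Derivation:
rank_ℚ(R)=2; free=2−2=0
SNF(R) diag = [2, 4] → torsion [2, 4]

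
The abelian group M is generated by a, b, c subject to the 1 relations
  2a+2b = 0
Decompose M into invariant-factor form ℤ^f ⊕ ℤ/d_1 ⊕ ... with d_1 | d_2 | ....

Answer: M ≅ ℤ^2 ⊕ ℤ/2

Derivation:
rank_ℚ(R)=1; free=3−1=2
SNF(R) diag = [2] → torsion [2]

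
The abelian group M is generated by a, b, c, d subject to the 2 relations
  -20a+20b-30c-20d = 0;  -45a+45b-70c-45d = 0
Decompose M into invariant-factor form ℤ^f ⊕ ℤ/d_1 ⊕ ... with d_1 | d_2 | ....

rank_ℚ(R)=2; free=4−2=2
SNF(R) diag = [5, 10] → torsion [5, 10]

Answer: M ≅ ℤ^2 ⊕ ℤ/5 ⊕ ℤ/10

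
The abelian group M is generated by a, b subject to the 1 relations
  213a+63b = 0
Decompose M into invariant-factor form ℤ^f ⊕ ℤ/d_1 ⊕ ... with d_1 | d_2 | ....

Answer: M ≅ ℤ^1 ⊕ ℤ/3

Derivation:
rank_ℚ(R)=1; free=2−1=1
SNF(R) diag = [3] → torsion [3]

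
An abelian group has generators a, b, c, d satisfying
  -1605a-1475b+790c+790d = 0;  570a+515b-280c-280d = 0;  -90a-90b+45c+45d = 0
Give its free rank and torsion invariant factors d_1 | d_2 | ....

rank_ℚ(R)=3; free=4−3=1
SNF(R) diag = [5, 15, 45] → torsion [5, 15, 45]

Answer: M ≅ ℤ^1 ⊕ ℤ/5 ⊕ ℤ/15 ⊕ ℤ/45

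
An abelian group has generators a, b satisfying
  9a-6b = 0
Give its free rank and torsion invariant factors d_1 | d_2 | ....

rank_ℚ(R)=1; free=2−1=1
SNF(R) diag = [3] → torsion [3]

Answer: M ≅ ℤ^1 ⊕ ℤ/3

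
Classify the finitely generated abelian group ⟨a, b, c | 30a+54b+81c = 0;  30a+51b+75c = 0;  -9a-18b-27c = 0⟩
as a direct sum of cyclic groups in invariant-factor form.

Answer: M ≅ ℤ/3 ⊕ ℤ/3 ⊕ ℤ/9

Derivation:
rank_ℚ(R)=3; free=3−3=0
SNF(R) diag = [3, 3, 9] → torsion [3, 3, 9]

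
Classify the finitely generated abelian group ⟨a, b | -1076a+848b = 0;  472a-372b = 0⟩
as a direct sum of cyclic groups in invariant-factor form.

Answer: M ≅ ℤ/4 ⊕ ℤ/4

Derivation:
rank_ℚ(R)=2; free=2−2=0
SNF(R) diag = [4, 4] → torsion [4, 4]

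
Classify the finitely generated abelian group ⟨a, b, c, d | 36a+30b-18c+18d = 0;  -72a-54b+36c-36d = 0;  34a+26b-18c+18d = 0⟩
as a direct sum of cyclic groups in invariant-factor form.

Answer: M ≅ ℤ^1 ⊕ ℤ/2 ⊕ ℤ/6 ⊕ ℤ/18

Derivation:
rank_ℚ(R)=3; free=4−3=1
SNF(R) diag = [2, 6, 18] → torsion [2, 6, 18]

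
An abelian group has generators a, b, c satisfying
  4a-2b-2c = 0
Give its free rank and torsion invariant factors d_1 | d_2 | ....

Answer: M ≅ ℤ^2 ⊕ ℤ/2

Derivation:
rank_ℚ(R)=1; free=3−1=2
SNF(R) diag = [2] → torsion [2]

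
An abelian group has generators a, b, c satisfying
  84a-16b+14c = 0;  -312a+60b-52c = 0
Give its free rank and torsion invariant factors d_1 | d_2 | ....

rank_ℚ(R)=2; free=3−2=1
SNF(R) diag = [2, 4] → torsion [2, 4]

Answer: M ≅ ℤ^1 ⊕ ℤ/2 ⊕ ℤ/4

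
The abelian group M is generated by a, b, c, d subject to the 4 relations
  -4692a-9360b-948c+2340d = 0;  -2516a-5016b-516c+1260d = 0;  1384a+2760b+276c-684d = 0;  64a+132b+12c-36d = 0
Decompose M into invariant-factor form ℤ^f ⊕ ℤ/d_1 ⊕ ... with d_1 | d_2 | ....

rank_ℚ(R)=4; free=4−4=0
SNF(R) diag = [4, 12, 36, 72] → torsion [4, 12, 36, 72]

Answer: M ≅ ℤ/4 ⊕ ℤ/12 ⊕ ℤ/36 ⊕ ℤ/72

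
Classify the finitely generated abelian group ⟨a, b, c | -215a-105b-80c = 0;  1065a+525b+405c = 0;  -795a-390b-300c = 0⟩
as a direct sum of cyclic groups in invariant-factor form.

rank_ℚ(R)=3; free=3−3=0
SNF(R) diag = [5, 15, 15] → torsion [5, 15, 15]

Answer: M ≅ ℤ/5 ⊕ ℤ/15 ⊕ ℤ/15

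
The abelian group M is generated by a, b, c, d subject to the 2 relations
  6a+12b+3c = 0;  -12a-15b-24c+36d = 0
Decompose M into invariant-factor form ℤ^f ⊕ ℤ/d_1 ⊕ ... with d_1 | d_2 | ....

Answer: M ≅ ℤ^2 ⊕ ℤ/3 ⊕ ℤ/9

Derivation:
rank_ℚ(R)=2; free=4−2=2
SNF(R) diag = [3, 9] → torsion [3, 9]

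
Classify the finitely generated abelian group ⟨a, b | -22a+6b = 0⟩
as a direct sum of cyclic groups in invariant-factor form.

rank_ℚ(R)=1; free=2−1=1
SNF(R) diag = [2] → torsion [2]

Answer: M ≅ ℤ^1 ⊕ ℤ/2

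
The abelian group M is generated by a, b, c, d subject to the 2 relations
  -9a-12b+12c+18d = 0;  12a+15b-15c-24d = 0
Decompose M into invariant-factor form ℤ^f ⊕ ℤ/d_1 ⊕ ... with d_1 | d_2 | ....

rank_ℚ(R)=2; free=4−2=2
SNF(R) diag = [3, 3] → torsion [3, 3]

Answer: M ≅ ℤ^2 ⊕ ℤ/3 ⊕ ℤ/3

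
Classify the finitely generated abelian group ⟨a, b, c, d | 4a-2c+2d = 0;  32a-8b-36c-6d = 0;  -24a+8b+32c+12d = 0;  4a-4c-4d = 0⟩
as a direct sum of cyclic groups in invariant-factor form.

rank_ℚ(R)=4; free=4−4=0
SNF(R) diag = [2, 2, 4, 8] → torsion [2, 2, 4, 8]

Answer: M ≅ ℤ/2 ⊕ ℤ/2 ⊕ ℤ/4 ⊕ ℤ/8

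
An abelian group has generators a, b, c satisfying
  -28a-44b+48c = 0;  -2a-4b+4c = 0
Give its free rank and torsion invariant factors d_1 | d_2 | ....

Answer: M ≅ ℤ^1 ⊕ ℤ/2 ⊕ ℤ/4

Derivation:
rank_ℚ(R)=2; free=3−2=1
SNF(R) diag = [2, 4] → torsion [2, 4]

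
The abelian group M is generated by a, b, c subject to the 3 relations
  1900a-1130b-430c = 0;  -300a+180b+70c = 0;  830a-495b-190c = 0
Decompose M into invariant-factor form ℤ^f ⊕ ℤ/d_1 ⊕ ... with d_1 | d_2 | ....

rank_ℚ(R)=3; free=3−3=0
SNF(R) diag = [5, 10, 20] → torsion [5, 10, 20]

Answer: M ≅ ℤ/5 ⊕ ℤ/10 ⊕ ℤ/20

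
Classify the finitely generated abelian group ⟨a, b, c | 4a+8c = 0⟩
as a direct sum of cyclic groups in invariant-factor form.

rank_ℚ(R)=1; free=3−1=2
SNF(R) diag = [4] → torsion [4]

Answer: M ≅ ℤ^2 ⊕ ℤ/4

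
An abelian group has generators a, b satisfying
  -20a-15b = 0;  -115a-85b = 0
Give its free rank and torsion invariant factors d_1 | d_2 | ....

rank_ℚ(R)=2; free=2−2=0
SNF(R) diag = [5, 5] → torsion [5, 5]

Answer: M ≅ ℤ/5 ⊕ ℤ/5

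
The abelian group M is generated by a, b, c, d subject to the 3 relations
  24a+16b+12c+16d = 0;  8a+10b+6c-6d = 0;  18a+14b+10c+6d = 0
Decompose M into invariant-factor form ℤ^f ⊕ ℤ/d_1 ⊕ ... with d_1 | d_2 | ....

rank_ℚ(R)=3; free=4−3=1
SNF(R) diag = [2, 2, 4] → torsion [2, 2, 4]

Answer: M ≅ ℤ^1 ⊕ ℤ/2 ⊕ ℤ/2 ⊕ ℤ/4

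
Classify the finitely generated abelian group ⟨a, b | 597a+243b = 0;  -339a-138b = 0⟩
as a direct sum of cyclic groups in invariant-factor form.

rank_ℚ(R)=2; free=2−2=0
SNF(R) diag = [3, 3] → torsion [3, 3]

Answer: M ≅ ℤ/3 ⊕ ℤ/3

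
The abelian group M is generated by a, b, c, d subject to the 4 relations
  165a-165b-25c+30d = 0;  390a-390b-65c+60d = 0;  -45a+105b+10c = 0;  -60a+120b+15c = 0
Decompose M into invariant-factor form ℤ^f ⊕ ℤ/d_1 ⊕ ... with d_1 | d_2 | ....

Answer: M ≅ ℤ/5 ⊕ ℤ/15 ⊕ ℤ/30 ⊕ ℤ/60

Derivation:
rank_ℚ(R)=4; free=4−4=0
SNF(R) diag = [5, 15, 30, 60] → torsion [5, 15, 30, 60]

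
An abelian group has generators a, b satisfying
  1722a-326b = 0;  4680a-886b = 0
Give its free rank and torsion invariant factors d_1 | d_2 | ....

rank_ℚ(R)=2; free=2−2=0
SNF(R) diag = [2, 6] → torsion [2, 6]

Answer: M ≅ ℤ/2 ⊕ ℤ/6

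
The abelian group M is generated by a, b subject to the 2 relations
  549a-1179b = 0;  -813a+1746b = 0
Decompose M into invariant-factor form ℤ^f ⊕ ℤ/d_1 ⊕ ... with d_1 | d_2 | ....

rank_ℚ(R)=2; free=2−2=0
SNF(R) diag = [3, 9] → torsion [3, 9]

Answer: M ≅ ℤ/3 ⊕ ℤ/9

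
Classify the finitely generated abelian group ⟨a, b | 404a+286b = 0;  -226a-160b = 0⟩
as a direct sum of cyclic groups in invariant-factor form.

rank_ℚ(R)=2; free=2−2=0
SNF(R) diag = [2, 2] → torsion [2, 2]

Answer: M ≅ ℤ/2 ⊕ ℤ/2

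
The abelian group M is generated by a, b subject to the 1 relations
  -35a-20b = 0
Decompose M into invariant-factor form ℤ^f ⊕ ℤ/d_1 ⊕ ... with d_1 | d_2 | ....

rank_ℚ(R)=1; free=2−1=1
SNF(R) diag = [5] → torsion [5]

Answer: M ≅ ℤ^1 ⊕ ℤ/5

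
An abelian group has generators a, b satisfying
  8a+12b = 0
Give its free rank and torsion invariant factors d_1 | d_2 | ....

Answer: M ≅ ℤ^1 ⊕ ℤ/4

Derivation:
rank_ℚ(R)=1; free=2−1=1
SNF(R) diag = [4] → torsion [4]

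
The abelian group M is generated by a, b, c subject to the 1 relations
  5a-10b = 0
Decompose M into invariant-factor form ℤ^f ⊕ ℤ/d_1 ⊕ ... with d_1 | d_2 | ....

Answer: M ≅ ℤ^2 ⊕ ℤ/5

Derivation:
rank_ℚ(R)=1; free=3−1=2
SNF(R) diag = [5] → torsion [5]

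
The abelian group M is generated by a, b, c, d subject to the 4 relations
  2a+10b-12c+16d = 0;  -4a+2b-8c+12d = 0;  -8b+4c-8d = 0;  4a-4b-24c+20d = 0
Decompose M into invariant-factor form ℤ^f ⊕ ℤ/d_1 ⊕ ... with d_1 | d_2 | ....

Answer: M ≅ ℤ/2 ⊕ ℤ/2 ⊕ ℤ/4 ⊕ ℤ/12

Derivation:
rank_ℚ(R)=4; free=4−4=0
SNF(R) diag = [2, 2, 4, 12] → torsion [2, 2, 4, 12]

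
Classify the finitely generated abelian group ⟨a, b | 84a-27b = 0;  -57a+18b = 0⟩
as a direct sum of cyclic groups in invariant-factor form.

rank_ℚ(R)=2; free=2−2=0
SNF(R) diag = [3, 9] → torsion [3, 9]

Answer: M ≅ ℤ/3 ⊕ ℤ/9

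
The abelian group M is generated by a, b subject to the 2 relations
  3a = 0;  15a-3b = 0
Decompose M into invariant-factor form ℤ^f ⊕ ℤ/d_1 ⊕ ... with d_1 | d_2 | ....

Answer: M ≅ ℤ/3 ⊕ ℤ/3

Derivation:
rank_ℚ(R)=2; free=2−2=0
SNF(R) diag = [3, 3] → torsion [3, 3]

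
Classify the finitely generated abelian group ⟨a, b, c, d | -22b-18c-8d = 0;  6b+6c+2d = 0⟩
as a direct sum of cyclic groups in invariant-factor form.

rank_ℚ(R)=2; free=4−2=2
SNF(R) diag = [2, 2] → torsion [2, 2]

Answer: M ≅ ℤ^2 ⊕ ℤ/2 ⊕ ℤ/2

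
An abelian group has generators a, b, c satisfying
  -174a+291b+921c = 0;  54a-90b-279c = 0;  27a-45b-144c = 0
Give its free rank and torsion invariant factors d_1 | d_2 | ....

rank_ℚ(R)=3; free=3−3=0
SNF(R) diag = [3, 9, 9] → torsion [3, 9, 9]

Answer: M ≅ ℤ/3 ⊕ ℤ/9 ⊕ ℤ/9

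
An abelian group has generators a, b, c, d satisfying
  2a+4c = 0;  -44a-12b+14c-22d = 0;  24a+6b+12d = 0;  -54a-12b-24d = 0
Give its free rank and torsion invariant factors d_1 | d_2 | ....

Answer: M ≅ ℤ/2 ⊕ ℤ/2 ⊕ ℤ/6 ⊕ ℤ/12

Derivation:
rank_ℚ(R)=4; free=4−4=0
SNF(R) diag = [2, 2, 6, 12] → torsion [2, 2, 6, 12]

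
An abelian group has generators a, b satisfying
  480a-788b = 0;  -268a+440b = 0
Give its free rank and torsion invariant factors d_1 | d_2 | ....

Answer: M ≅ ℤ/4 ⊕ ℤ/4

Derivation:
rank_ℚ(R)=2; free=2−2=0
SNF(R) diag = [4, 4] → torsion [4, 4]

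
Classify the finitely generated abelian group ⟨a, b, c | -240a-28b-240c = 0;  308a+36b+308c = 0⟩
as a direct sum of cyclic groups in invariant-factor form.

rank_ℚ(R)=2; free=3−2=1
SNF(R) diag = [4, 4] → torsion [4, 4]

Answer: M ≅ ℤ^1 ⊕ ℤ/4 ⊕ ℤ/4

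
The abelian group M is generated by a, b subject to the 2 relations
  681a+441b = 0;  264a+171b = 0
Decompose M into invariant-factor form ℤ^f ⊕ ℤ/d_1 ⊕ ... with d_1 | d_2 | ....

Answer: M ≅ ℤ/3 ⊕ ℤ/9

Derivation:
rank_ℚ(R)=2; free=2−2=0
SNF(R) diag = [3, 9] → torsion [3, 9]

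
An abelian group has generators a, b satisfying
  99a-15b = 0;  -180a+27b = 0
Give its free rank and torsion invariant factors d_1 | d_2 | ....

rank_ℚ(R)=2; free=2−2=0
SNF(R) diag = [3, 9] → torsion [3, 9]

Answer: M ≅ ℤ/3 ⊕ ℤ/9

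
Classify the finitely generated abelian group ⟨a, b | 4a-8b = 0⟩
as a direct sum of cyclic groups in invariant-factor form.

rank_ℚ(R)=1; free=2−1=1
SNF(R) diag = [4] → torsion [4]

Answer: M ≅ ℤ^1 ⊕ ℤ/4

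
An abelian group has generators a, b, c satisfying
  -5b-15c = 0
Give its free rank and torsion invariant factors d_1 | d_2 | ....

rank_ℚ(R)=1; free=3−1=2
SNF(R) diag = [5] → torsion [5]

Answer: M ≅ ℤ^2 ⊕ ℤ/5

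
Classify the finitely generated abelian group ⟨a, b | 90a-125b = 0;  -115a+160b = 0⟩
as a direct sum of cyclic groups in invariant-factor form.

rank_ℚ(R)=2; free=2−2=0
SNF(R) diag = [5, 5] → torsion [5, 5]

Answer: M ≅ ℤ/5 ⊕ ℤ/5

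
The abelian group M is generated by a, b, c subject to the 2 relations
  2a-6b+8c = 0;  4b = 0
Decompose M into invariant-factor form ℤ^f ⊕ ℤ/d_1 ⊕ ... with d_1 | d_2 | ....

Answer: M ≅ ℤ^1 ⊕ ℤ/2 ⊕ ℤ/4

Derivation:
rank_ℚ(R)=2; free=3−2=1
SNF(R) diag = [2, 4] → torsion [2, 4]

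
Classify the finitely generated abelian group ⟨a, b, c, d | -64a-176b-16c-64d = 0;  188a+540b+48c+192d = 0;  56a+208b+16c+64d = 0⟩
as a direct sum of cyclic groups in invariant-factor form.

rank_ℚ(R)=3; free=4−3=1
SNF(R) diag = [4, 8, 16] → torsion [4, 8, 16]

Answer: M ≅ ℤ^1 ⊕ ℤ/4 ⊕ ℤ/8 ⊕ ℤ/16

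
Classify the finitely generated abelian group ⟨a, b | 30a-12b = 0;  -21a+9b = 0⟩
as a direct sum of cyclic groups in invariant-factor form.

Answer: M ≅ ℤ/3 ⊕ ℤ/6

Derivation:
rank_ℚ(R)=2; free=2−2=0
SNF(R) diag = [3, 6] → torsion [3, 6]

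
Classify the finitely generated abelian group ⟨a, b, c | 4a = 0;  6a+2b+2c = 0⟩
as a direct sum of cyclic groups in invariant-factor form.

Answer: M ≅ ℤ^1 ⊕ ℤ/2 ⊕ ℤ/4

Derivation:
rank_ℚ(R)=2; free=3−2=1
SNF(R) diag = [2, 4] → torsion [2, 4]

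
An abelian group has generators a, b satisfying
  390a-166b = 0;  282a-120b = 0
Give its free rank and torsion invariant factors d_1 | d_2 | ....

Answer: M ≅ ℤ/2 ⊕ ℤ/6

Derivation:
rank_ℚ(R)=2; free=2−2=0
SNF(R) diag = [2, 6] → torsion [2, 6]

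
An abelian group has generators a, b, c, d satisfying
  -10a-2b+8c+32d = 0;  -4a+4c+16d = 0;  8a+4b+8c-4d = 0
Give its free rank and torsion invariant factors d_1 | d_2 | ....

rank_ℚ(R)=3; free=4−3=1
SNF(R) diag = [2, 4, 12] → torsion [2, 4, 12]

Answer: M ≅ ℤ^1 ⊕ ℤ/2 ⊕ ℤ/4 ⊕ ℤ/12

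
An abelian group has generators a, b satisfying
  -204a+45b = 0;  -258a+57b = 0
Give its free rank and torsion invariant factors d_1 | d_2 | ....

Answer: M ≅ ℤ/3 ⊕ ℤ/6

Derivation:
rank_ℚ(R)=2; free=2−2=0
SNF(R) diag = [3, 6] → torsion [3, 6]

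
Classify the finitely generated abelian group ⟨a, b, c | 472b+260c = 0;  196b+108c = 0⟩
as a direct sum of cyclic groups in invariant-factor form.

rank_ℚ(R)=2; free=3−2=1
SNF(R) diag = [4, 4] → torsion [4, 4]

Answer: M ≅ ℤ^1 ⊕ ℤ/4 ⊕ ℤ/4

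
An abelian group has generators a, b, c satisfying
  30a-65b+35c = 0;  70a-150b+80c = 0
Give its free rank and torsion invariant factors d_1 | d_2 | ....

Answer: M ≅ ℤ^1 ⊕ ℤ/5 ⊕ ℤ/10

Derivation:
rank_ℚ(R)=2; free=3−2=1
SNF(R) diag = [5, 10] → torsion [5, 10]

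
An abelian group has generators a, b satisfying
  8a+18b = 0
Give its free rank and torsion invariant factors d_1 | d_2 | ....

Answer: M ≅ ℤ^1 ⊕ ℤ/2

Derivation:
rank_ℚ(R)=1; free=2−1=1
SNF(R) diag = [2] → torsion [2]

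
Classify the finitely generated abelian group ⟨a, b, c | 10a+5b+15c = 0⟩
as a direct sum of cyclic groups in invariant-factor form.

Answer: M ≅ ℤ^2 ⊕ ℤ/5

Derivation:
rank_ℚ(R)=1; free=3−1=2
SNF(R) diag = [5] → torsion [5]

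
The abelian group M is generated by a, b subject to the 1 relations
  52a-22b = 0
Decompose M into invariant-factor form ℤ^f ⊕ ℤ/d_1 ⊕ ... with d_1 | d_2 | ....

Answer: M ≅ ℤ^1 ⊕ ℤ/2

Derivation:
rank_ℚ(R)=1; free=2−1=1
SNF(R) diag = [2] → torsion [2]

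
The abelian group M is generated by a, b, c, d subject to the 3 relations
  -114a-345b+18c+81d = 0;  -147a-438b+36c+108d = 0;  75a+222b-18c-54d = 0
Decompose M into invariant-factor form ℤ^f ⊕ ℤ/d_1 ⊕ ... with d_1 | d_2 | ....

rank_ℚ(R)=3; free=4−3=1
SNF(R) diag = [3, 9, 18] → torsion [3, 9, 18]

Answer: M ≅ ℤ^1 ⊕ ℤ/3 ⊕ ℤ/9 ⊕ ℤ/18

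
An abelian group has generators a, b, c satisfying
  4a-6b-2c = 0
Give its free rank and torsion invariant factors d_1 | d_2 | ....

rank_ℚ(R)=1; free=3−1=2
SNF(R) diag = [2] → torsion [2]

Answer: M ≅ ℤ^2 ⊕ ℤ/2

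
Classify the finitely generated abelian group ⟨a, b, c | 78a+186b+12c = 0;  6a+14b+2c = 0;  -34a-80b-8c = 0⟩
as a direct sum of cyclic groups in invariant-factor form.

rank_ℚ(R)=3; free=3−3=0
SNF(R) diag = [2, 2, 6] → torsion [2, 2, 6]

Answer: M ≅ ℤ/2 ⊕ ℤ/2 ⊕ ℤ/6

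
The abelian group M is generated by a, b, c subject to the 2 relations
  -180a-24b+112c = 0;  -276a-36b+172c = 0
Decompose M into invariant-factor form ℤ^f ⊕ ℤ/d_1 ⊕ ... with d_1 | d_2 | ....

Answer: M ≅ ℤ^1 ⊕ ℤ/4 ⊕ ℤ/12

Derivation:
rank_ℚ(R)=2; free=3−2=1
SNF(R) diag = [4, 12] → torsion [4, 12]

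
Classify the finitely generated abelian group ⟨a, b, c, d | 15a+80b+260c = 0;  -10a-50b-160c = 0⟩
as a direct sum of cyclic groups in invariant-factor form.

Answer: M ≅ ℤ^2 ⊕ ℤ/5 ⊕ ℤ/10

Derivation:
rank_ℚ(R)=2; free=4−2=2
SNF(R) diag = [5, 10] → torsion [5, 10]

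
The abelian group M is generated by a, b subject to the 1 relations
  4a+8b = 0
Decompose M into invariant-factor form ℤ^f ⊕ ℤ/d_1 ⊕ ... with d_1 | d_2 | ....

Answer: M ≅ ℤ^1 ⊕ ℤ/4

Derivation:
rank_ℚ(R)=1; free=2−1=1
SNF(R) diag = [4] → torsion [4]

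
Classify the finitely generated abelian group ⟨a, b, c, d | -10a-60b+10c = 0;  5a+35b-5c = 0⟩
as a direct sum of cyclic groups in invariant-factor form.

Answer: M ≅ ℤ^2 ⊕ ℤ/5 ⊕ ℤ/10

Derivation:
rank_ℚ(R)=2; free=4−2=2
SNF(R) diag = [5, 10] → torsion [5, 10]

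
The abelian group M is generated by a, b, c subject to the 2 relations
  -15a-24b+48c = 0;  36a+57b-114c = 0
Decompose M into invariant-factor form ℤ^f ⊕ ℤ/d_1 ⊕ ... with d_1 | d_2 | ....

Answer: M ≅ ℤ^1 ⊕ ℤ/3 ⊕ ℤ/3

Derivation:
rank_ℚ(R)=2; free=3−2=1
SNF(R) diag = [3, 3] → torsion [3, 3]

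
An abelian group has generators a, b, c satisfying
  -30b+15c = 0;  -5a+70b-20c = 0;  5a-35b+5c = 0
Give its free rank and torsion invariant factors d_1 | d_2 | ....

rank_ℚ(R)=3; free=3−3=0
SNF(R) diag = [5, 5, 15] → torsion [5, 5, 15]

Answer: M ≅ ℤ/5 ⊕ ℤ/5 ⊕ ℤ/15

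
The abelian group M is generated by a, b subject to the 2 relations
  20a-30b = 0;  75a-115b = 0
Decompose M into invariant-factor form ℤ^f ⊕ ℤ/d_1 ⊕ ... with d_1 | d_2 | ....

Answer: M ≅ ℤ/5 ⊕ ℤ/10

Derivation:
rank_ℚ(R)=2; free=2−2=0
SNF(R) diag = [5, 10] → torsion [5, 10]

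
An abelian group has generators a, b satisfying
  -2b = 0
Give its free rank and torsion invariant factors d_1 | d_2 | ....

Answer: M ≅ ℤ^1 ⊕ ℤ/2

Derivation:
rank_ℚ(R)=1; free=2−1=1
SNF(R) diag = [2] → torsion [2]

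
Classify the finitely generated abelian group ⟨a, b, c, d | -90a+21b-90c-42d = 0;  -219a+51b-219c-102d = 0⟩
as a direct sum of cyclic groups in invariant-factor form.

rank_ℚ(R)=2; free=4−2=2
SNF(R) diag = [3, 3] → torsion [3, 3]

Answer: M ≅ ℤ^2 ⊕ ℤ/3 ⊕ ℤ/3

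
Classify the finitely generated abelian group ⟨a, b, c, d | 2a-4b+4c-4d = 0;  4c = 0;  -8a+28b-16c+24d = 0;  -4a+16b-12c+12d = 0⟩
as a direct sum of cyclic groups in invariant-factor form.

Answer: M ≅ ℤ/2 ⊕ ℤ/4 ⊕ ℤ/4 ⊕ ℤ/4

Derivation:
rank_ℚ(R)=4; free=4−4=0
SNF(R) diag = [2, 4, 4, 4] → torsion [2, 4, 4, 4]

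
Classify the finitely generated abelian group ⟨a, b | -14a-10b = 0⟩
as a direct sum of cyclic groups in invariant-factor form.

Answer: M ≅ ℤ^1 ⊕ ℤ/2

Derivation:
rank_ℚ(R)=1; free=2−1=1
SNF(R) diag = [2] → torsion [2]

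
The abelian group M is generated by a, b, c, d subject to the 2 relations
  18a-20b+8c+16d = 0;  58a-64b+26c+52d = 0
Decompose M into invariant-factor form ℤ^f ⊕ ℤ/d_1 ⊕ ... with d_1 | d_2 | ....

rank_ℚ(R)=2; free=4−2=2
SNF(R) diag = [2, 2] → torsion [2, 2]

Answer: M ≅ ℤ^2 ⊕ ℤ/2 ⊕ ℤ/2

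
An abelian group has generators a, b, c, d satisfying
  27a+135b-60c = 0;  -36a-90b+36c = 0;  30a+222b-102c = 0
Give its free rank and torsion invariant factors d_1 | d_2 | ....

rank_ℚ(R)=3; free=4−3=1
SNF(R) diag = [3, 6, 18] → torsion [3, 6, 18]

Answer: M ≅ ℤ^1 ⊕ ℤ/3 ⊕ ℤ/6 ⊕ ℤ/18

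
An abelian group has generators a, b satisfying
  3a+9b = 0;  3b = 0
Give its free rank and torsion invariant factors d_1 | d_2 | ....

rank_ℚ(R)=2; free=2−2=0
SNF(R) diag = [3, 3] → torsion [3, 3]

Answer: M ≅ ℤ/3 ⊕ ℤ/3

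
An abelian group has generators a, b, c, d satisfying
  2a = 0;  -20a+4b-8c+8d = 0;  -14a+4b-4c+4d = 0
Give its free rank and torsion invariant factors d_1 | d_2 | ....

Answer: M ≅ ℤ^1 ⊕ ℤ/2 ⊕ ℤ/4 ⊕ ℤ/4

Derivation:
rank_ℚ(R)=3; free=4−3=1
SNF(R) diag = [2, 4, 4] → torsion [2, 4, 4]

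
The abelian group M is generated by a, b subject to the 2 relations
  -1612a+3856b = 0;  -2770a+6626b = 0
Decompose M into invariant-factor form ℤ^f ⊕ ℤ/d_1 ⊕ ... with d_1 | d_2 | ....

Answer: M ≅ ℤ/2 ⊕ ℤ/4

Derivation:
rank_ℚ(R)=2; free=2−2=0
SNF(R) diag = [2, 4] → torsion [2, 4]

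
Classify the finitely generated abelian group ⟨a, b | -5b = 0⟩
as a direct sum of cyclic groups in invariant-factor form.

Answer: M ≅ ℤ^1 ⊕ ℤ/5

Derivation:
rank_ℚ(R)=1; free=2−1=1
SNF(R) diag = [5] → torsion [5]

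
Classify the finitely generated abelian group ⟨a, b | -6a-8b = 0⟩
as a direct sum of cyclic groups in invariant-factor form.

rank_ℚ(R)=1; free=2−1=1
SNF(R) diag = [2] → torsion [2]

Answer: M ≅ ℤ^1 ⊕ ℤ/2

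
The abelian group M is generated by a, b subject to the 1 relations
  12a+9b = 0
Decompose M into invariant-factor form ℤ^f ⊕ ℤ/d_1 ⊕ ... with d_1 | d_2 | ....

rank_ℚ(R)=1; free=2−1=1
SNF(R) diag = [3] → torsion [3]

Answer: M ≅ ℤ^1 ⊕ ℤ/3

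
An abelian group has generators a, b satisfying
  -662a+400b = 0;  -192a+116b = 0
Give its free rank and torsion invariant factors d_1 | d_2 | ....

rank_ℚ(R)=2; free=2−2=0
SNF(R) diag = [2, 4] → torsion [2, 4]

Answer: M ≅ ℤ/2 ⊕ ℤ/4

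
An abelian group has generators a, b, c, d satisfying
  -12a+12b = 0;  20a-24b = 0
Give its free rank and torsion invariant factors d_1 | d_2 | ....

rank_ℚ(R)=2; free=4−2=2
SNF(R) diag = [4, 12] → torsion [4, 12]

Answer: M ≅ ℤ^2 ⊕ ℤ/4 ⊕ ℤ/12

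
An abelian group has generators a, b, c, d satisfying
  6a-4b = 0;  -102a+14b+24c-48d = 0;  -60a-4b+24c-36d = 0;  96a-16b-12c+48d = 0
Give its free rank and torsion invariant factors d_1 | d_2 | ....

Answer: M ≅ ℤ/2 ⊕ ℤ/6 ⊕ ℤ/12 ⊕ ℤ/12

Derivation:
rank_ℚ(R)=4; free=4−4=0
SNF(R) diag = [2, 6, 12, 12] → torsion [2, 6, 12, 12]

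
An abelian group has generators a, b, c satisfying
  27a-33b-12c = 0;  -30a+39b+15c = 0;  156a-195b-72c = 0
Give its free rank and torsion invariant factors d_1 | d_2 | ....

rank_ℚ(R)=3; free=3−3=0
SNF(R) diag = [3, 3, 3] → torsion [3, 3, 3]

Answer: M ≅ ℤ/3 ⊕ ℤ/3 ⊕ ℤ/3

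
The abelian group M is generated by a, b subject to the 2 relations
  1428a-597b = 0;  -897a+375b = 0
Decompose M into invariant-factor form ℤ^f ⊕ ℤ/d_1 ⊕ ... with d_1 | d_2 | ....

rank_ℚ(R)=2; free=2−2=0
SNF(R) diag = [3, 3] → torsion [3, 3]

Answer: M ≅ ℤ/3 ⊕ ℤ/3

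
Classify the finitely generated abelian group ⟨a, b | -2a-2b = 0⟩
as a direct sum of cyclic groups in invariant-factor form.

rank_ℚ(R)=1; free=2−1=1
SNF(R) diag = [2] → torsion [2]

Answer: M ≅ ℤ^1 ⊕ ℤ/2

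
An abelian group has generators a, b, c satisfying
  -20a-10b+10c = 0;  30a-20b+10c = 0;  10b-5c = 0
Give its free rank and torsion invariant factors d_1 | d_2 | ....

rank_ℚ(R)=3; free=3−3=0
SNF(R) diag = [5, 10, 30] → torsion [5, 10, 30]

Answer: M ≅ ℤ/5 ⊕ ℤ/10 ⊕ ℤ/30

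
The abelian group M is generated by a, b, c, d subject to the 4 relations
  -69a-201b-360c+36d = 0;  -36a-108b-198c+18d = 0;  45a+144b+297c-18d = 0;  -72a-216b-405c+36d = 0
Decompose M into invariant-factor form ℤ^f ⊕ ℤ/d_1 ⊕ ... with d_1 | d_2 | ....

rank_ℚ(R)=4; free=4−4=0
SNF(R) diag = [3, 9, 9, 18] → torsion [3, 9, 9, 18]

Answer: M ≅ ℤ/3 ⊕ ℤ/9 ⊕ ℤ/9 ⊕ ℤ/18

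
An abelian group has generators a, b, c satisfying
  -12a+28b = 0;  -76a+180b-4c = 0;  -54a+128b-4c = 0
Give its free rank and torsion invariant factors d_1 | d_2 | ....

Answer: M ≅ ℤ/2 ⊕ ℤ/4 ⊕ ℤ/4

Derivation:
rank_ℚ(R)=3; free=3−3=0
SNF(R) diag = [2, 4, 4] → torsion [2, 4, 4]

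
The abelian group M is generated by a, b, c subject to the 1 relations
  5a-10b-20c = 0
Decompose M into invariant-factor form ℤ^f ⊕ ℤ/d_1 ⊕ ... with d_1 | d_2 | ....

rank_ℚ(R)=1; free=3−1=2
SNF(R) diag = [5] → torsion [5]

Answer: M ≅ ℤ^2 ⊕ ℤ/5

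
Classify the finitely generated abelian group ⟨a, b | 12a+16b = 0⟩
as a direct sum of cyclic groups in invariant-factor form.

rank_ℚ(R)=1; free=2−1=1
SNF(R) diag = [4] → torsion [4]

Answer: M ≅ ℤ^1 ⊕ ℤ/4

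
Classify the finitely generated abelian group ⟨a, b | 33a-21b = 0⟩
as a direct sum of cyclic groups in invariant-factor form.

rank_ℚ(R)=1; free=2−1=1
SNF(R) diag = [3] → torsion [3]

Answer: M ≅ ℤ^1 ⊕ ℤ/3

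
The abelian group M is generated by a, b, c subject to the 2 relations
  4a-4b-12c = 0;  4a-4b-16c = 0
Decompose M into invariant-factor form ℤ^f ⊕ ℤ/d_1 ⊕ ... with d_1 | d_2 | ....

rank_ℚ(R)=2; free=3−2=1
SNF(R) diag = [4, 4] → torsion [4, 4]

Answer: M ≅ ℤ^1 ⊕ ℤ/4 ⊕ ℤ/4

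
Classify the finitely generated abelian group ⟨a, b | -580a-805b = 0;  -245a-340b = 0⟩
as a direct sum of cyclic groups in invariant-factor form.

rank_ℚ(R)=2; free=2−2=0
SNF(R) diag = [5, 5] → torsion [5, 5]

Answer: M ≅ ℤ/5 ⊕ ℤ/5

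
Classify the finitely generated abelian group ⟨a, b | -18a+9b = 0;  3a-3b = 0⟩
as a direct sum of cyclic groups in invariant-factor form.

rank_ℚ(R)=2; free=2−2=0
SNF(R) diag = [3, 9] → torsion [3, 9]

Answer: M ≅ ℤ/3 ⊕ ℤ/9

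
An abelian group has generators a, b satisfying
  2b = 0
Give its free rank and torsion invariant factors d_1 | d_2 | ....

rank_ℚ(R)=1; free=2−1=1
SNF(R) diag = [2] → torsion [2]

Answer: M ≅ ℤ^1 ⊕ ℤ/2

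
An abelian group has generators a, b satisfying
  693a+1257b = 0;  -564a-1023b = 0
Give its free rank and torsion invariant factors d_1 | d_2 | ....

Answer: M ≅ ℤ/3 ⊕ ℤ/3

Derivation:
rank_ℚ(R)=2; free=2−2=0
SNF(R) diag = [3, 3] → torsion [3, 3]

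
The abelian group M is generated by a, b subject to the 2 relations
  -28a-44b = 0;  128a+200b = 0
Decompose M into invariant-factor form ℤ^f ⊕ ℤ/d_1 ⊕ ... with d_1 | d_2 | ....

rank_ℚ(R)=2; free=2−2=0
SNF(R) diag = [4, 8] → torsion [4, 8]

Answer: M ≅ ℤ/4 ⊕ ℤ/8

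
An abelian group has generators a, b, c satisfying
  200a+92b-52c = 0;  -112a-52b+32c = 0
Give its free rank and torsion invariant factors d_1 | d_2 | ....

Answer: M ≅ ℤ^1 ⊕ ℤ/4 ⊕ ℤ/12

Derivation:
rank_ℚ(R)=2; free=3−2=1
SNF(R) diag = [4, 12] → torsion [4, 12]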